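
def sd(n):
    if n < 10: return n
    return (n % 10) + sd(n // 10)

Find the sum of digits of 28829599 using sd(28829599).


sd(28829599) = 9 + sd(2882959)
sd(2882959) = 9 + sd(288295)
sd(288295) = 5 + sd(28829)
sd(28829) = 9 + sd(2882)
sd(2882) = 2 + sd(288)
sd(288) = 8 + sd(28)
sd(28) = 8 + sd(2)
sd(2) = 2  (base case)
Total: 9 + 9 + 5 + 9 + 2 + 8 + 8 + 2 = 52

52


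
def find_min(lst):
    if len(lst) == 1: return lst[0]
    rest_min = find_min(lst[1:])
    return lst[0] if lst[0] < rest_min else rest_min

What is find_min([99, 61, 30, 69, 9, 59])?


find_min([99, 61, 30, 69, 9, 59]): compare 99 with find_min([61, 30, 69, 9, 59])
find_min([61, 30, 69, 9, 59]): compare 61 with find_min([30, 69, 9, 59])
find_min([30, 69, 9, 59]): compare 30 with find_min([69, 9, 59])
find_min([69, 9, 59]): compare 69 with find_min([9, 59])
find_min([9, 59]): compare 9 with find_min([59])
find_min([59]) = 59  (base case)
Compare 9 with 59 -> 9
Compare 69 with 9 -> 9
Compare 30 with 9 -> 9
Compare 61 with 9 -> 9
Compare 99 with 9 -> 9

9


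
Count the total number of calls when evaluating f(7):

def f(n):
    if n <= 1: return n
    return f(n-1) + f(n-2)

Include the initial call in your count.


Let C(n) = total calls for f(n)
C(0) = 1, C(1) = 1
C(2) = 1 + C(1) + C(0) = 1 + 1 + 1 = 3
C(3) = 1 + C(2) + C(1) = 1 + 3 + 1 = 5
C(4) = 1 + C(3) + C(2) = 1 + 5 + 3 = 9
C(5) = 1 + C(4) + C(3) = 1 + 9 + 5 = 15
C(6) = 1 + C(5) + C(4) = 1 + 15 + 9 = 25
C(7) = 1 + C(6) + C(5) = 1 + 25 + 15 = 41

41


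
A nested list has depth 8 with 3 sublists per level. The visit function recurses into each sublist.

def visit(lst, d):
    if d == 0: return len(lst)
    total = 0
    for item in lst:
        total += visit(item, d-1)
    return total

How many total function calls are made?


At depth 0 (root): 1 call
At depth 1: each of 1 parents calls visit on 3 children = 3 calls
At depth 2: each of 3 parents calls visit on 3 children = 9 calls
At depth 3: each of 9 parents calls visit on 3 children = 27 calls
At depth 4: each of 27 parents calls visit on 3 children = 81 calls
At depth 5: each of 81 parents calls visit on 3 children = 243 calls
At depth 6: each of 243 parents calls visit on 3 children = 729 calls
At depth 7: each of 729 parents calls visit on 3 children = 2187 calls
At depth 8: each of 2187 parents calls visit on 3 children = 6561 calls
Total: 1 + 3 + 9 + 27 + 81 + 243 + 729 + 2187 + 6561 = 9841

9841


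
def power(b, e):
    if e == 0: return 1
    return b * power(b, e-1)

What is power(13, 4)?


power(13, 4)
= 13 * power(13, 3)
= 13 * 13 * power(13, 2)
= 13 * 13 * 13 * power(13, 1)
= 13 * 13 * 13 * 13 * power(13, 0)
= 13 * 13 * 13 * 13 * 1
= 28561

28561


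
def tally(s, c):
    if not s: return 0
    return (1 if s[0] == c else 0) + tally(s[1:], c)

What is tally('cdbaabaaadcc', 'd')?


s[0]='c' != 'd' -> 0
s[0]='d' == 'd' -> 1
s[0]='b' != 'd' -> 0
s[0]='a' != 'd' -> 0
s[0]='a' != 'd' -> 0
s[0]='b' != 'd' -> 0
s[0]='a' != 'd' -> 0
s[0]='a' != 'd' -> 0
s[0]='a' != 'd' -> 0
s[0]='d' == 'd' -> 1
s[0]='c' != 'd' -> 0
s[0]='c' != 'd' -> 0
Sum: 0 + 1 + 0 + 0 + 0 + 0 + 0 + 0 + 0 + 1 + 0 + 0 = 2

2


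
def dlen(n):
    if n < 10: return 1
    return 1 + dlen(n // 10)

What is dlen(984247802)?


dlen(984247802) = 1 + dlen(98424780)
dlen(98424780) = 1 + dlen(9842478)
dlen(9842478) = 1 + dlen(984247)
dlen(984247) = 1 + dlen(98424)
dlen(98424) = 1 + dlen(9842)
dlen(9842) = 1 + dlen(984)
dlen(984) = 1 + dlen(98)
dlen(98) = 1 + dlen(9)
dlen(9) = 1  (base case: 9 < 10)
Unwinding: 1 + 1 + 1 + 1 + 1 + 1 + 1 + 1 + 1 = 9

9


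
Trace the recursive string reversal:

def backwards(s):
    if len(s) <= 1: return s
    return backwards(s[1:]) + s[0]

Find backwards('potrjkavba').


backwards('potrjkavba') = backwards('otrjkavba') + 'p'
backwards('otrjkavba') = backwards('trjkavba') + 'o'
backwards('trjkavba') = backwards('rjkavba') + 't'
backwards('rjkavba') = backwards('jkavba') + 'r'
backwards('jkavba') = backwards('kavba') + 'j'
backwards('kavba') = backwards('avba') + 'k'
backwards('avba') = backwards('vba') + 'a'
backwards('vba') = backwards('ba') + 'v'
backwards('ba') = backwards('a') + 'b'
backwards('a') = 'a'  (base case)
Concatenating: 'a' + 'b' + 'v' + 'a' + 'k' + 'j' + 'r' + 't' + 'o' + 'p' = 'abvakjrtop'

abvakjrtop


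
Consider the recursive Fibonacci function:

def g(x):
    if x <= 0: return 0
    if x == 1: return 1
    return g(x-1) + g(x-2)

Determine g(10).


Computing g(10) bottom-up:
g(0) = 0
g(1) = 1
g(2) = g(1) + g(0) = 1 + 0 = 1
g(3) = g(2) + g(1) = 1 + 1 = 2
g(4) = g(3) + g(2) = 2 + 1 = 3
g(5) = g(4) + g(3) = 3 + 2 = 5
g(6) = g(5) + g(4) = 5 + 3 = 8
g(7) = g(6) + g(5) = 8 + 5 = 13
g(8) = g(7) + g(6) = 13 + 8 = 21
g(9) = g(8) + g(7) = 21 + 13 = 34
g(10) = g(9) + g(8) = 34 + 21 = 55

55


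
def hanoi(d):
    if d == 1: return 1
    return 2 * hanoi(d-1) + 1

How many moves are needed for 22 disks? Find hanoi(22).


hanoi(22) = 2 * hanoi(21) + 1
hanoi(21) = 2 * hanoi(20) + 1
hanoi(20) = 2 * hanoi(19) + 1
hanoi(19) = 2 * hanoi(18) + 1
hanoi(18) = 2 * hanoi(17) + 1
hanoi(17) = 2 * hanoi(16) + 1
hanoi(16) = 2 * hanoi(15) + 1
hanoi(15) = 2 * hanoi(14) + 1
hanoi(14) = 2 * hanoi(13) + 1
hanoi(13) = 2 * hanoi(12) + 1
hanoi(12) = 2 * hanoi(11) + 1
hanoi(11) = 2 * hanoi(10) + 1
hanoi(10) = 2 * hanoi(9) + 1
hanoi(9) = 2 * hanoi(8) + 1
hanoi(8) = 2 * hanoi(7) + 1
hanoi(7) = 2 * hanoi(6) + 1
hanoi(6) = 2 * hanoi(5) + 1
hanoi(5) = 2 * hanoi(4) + 1
hanoi(4) = 2 * hanoi(3) + 1
hanoi(3) = 2 * hanoi(2) + 1
hanoi(2) = 2 * hanoi(1) + 1
hanoi(1) = 1  (base case)
hanoi(2) = 2 * 1 + 1 = 3
hanoi(3) = 2 * 3 + 1 = 7
hanoi(4) = 2 * 7 + 1 = 15
hanoi(5) = 2 * 15 + 1 = 31
hanoi(6) = 2 * 31 + 1 = 63
hanoi(7) = 2 * 63 + 1 = 127
hanoi(8) = 2 * 127 + 1 = 255
hanoi(9) = 2 * 255 + 1 = 511
hanoi(10) = 2 * 511 + 1 = 1023
hanoi(11) = 2 * 1023 + 1 = 2047
hanoi(12) = 2 * 2047 + 1 = 4095
hanoi(13) = 2 * 4095 + 1 = 8191
hanoi(14) = 2 * 8191 + 1 = 16383
hanoi(15) = 2 * 16383 + 1 = 32767
hanoi(16) = 2 * 32767 + 1 = 65535
hanoi(17) = 2 * 65535 + 1 = 131071
hanoi(18) = 2 * 131071 + 1 = 262143
hanoi(19) = 2 * 262143 + 1 = 524287
hanoi(20) = 2 * 524287 + 1 = 1048575
hanoi(21) = 2 * 1048575 + 1 = 2097151
hanoi(22) = 2 * 2097151 + 1 = 4194303

4194303


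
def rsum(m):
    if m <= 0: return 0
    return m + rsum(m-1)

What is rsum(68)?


rsum(68)
= 68 + 67 + 66 + 65 + 64 + 63 + 62 + 61 + 60 + 59 + 58 + 57 + 56 + 55 + 54 + 53 + 52 + 51 + 50 + 49 + 48 + 47 + 46 + 45 + 44 + 43 + 42 + 41 + 40 + 39 + 38 + 37 + 36 + 35 + 34 + 33 + 32 + 31 + 30 + 29 + 28 + 27 + 26 + 25 + 24 + 23 + 22 + 21 + 20 + 19 + 18 + 17 + 16 + 15 + 14 + 13 + 12 + 11 + 10 + 9 + 8 + 7 + 6 + 5 + 4 + 3 + 2 + 1 + rsum(0)
= 68 + 67 + 66 + 65 + 64 + 63 + 62 + 61 + 60 + 59 + 58 + 57 + 56 + 55 + 54 + 53 + 52 + 51 + 50 + 49 + 48 + 47 + 46 + 45 + 44 + 43 + 42 + 41 + 40 + 39 + 38 + 37 + 36 + 35 + 34 + 33 + 32 + 31 + 30 + 29 + 28 + 27 + 26 + 25 + 24 + 23 + 22 + 21 + 20 + 19 + 18 + 17 + 16 + 15 + 14 + 13 + 12 + 11 + 10 + 9 + 8 + 7 + 6 + 5 + 4 + 3 + 2 + 1 + 0
= 2346

2346


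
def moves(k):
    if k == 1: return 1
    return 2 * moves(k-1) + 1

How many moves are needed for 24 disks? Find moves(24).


moves(24) = 2 * moves(23) + 1
moves(23) = 2 * moves(22) + 1
moves(22) = 2 * moves(21) + 1
moves(21) = 2 * moves(20) + 1
moves(20) = 2 * moves(19) + 1
moves(19) = 2 * moves(18) + 1
moves(18) = 2 * moves(17) + 1
moves(17) = 2 * moves(16) + 1
moves(16) = 2 * moves(15) + 1
moves(15) = 2 * moves(14) + 1
moves(14) = 2 * moves(13) + 1
moves(13) = 2 * moves(12) + 1
moves(12) = 2 * moves(11) + 1
moves(11) = 2 * moves(10) + 1
moves(10) = 2 * moves(9) + 1
moves(9) = 2 * moves(8) + 1
moves(8) = 2 * moves(7) + 1
moves(7) = 2 * moves(6) + 1
moves(6) = 2 * moves(5) + 1
moves(5) = 2 * moves(4) + 1
moves(4) = 2 * moves(3) + 1
moves(3) = 2 * moves(2) + 1
moves(2) = 2 * moves(1) + 1
moves(1) = 1  (base case)
moves(2) = 2 * 1 + 1 = 3
moves(3) = 2 * 3 + 1 = 7
moves(4) = 2 * 7 + 1 = 15
moves(5) = 2 * 15 + 1 = 31
moves(6) = 2 * 31 + 1 = 63
moves(7) = 2 * 63 + 1 = 127
moves(8) = 2 * 127 + 1 = 255
moves(9) = 2 * 255 + 1 = 511
moves(10) = 2 * 511 + 1 = 1023
moves(11) = 2 * 1023 + 1 = 2047
moves(12) = 2 * 2047 + 1 = 4095
moves(13) = 2 * 4095 + 1 = 8191
moves(14) = 2 * 8191 + 1 = 16383
moves(15) = 2 * 16383 + 1 = 32767
moves(16) = 2 * 32767 + 1 = 65535
moves(17) = 2 * 65535 + 1 = 131071
moves(18) = 2 * 131071 + 1 = 262143
moves(19) = 2 * 262143 + 1 = 524287
moves(20) = 2 * 524287 + 1 = 1048575
moves(21) = 2 * 1048575 + 1 = 2097151
moves(22) = 2 * 2097151 + 1 = 4194303
moves(23) = 2 * 4194303 + 1 = 8388607
moves(24) = 2 * 8388607 + 1 = 16777215

16777215


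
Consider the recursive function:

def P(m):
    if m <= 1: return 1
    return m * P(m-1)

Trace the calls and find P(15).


P(15)
= 15 * P(14)
= 15 * 14 * P(13)
= 15 * 14 * 13 * P(12)
= 15 * 14 * 13 * 12 * P(11)
= 15 * 14 * 13 * 12 * 11 * P(10)
= 15 * 14 * 13 * 12 * 11 * 10 * P(9)
= 15 * 14 * 13 * 12 * 11 * 10 * 9 * P(8)
= 15 * 14 * 13 * 12 * 11 * 10 * 9 * 8 * P(7)
= 15 * 14 * 13 * 12 * 11 * 10 * 9 * 8 * 7 * P(6)
= 15 * 14 * 13 * 12 * 11 * 10 * 9 * 8 * 7 * 6 * P(5)
= 15 * 14 * 13 * 12 * 11 * 10 * 9 * 8 * 7 * 6 * 5 * P(4)
= 15 * 14 * 13 * 12 * 11 * 10 * 9 * 8 * 7 * 6 * 5 * 4 * P(3)
= 15 * 14 * 13 * 12 * 11 * 10 * 9 * 8 * 7 * 6 * 5 * 4 * 3 * P(2)
= 15 * 14 * 13 * 12 * 11 * 10 * 9 * 8 * 7 * 6 * 5 * 4 * 3 * 2 * P(1)
= 15 * 14 * 13 * 12 * 11 * 10 * 9 * 8 * 7 * 6 * 5 * 4 * 3 * 2 * 1
= 1307674368000

1307674368000


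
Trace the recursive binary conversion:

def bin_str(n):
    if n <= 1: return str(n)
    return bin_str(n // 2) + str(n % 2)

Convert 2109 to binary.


bin_str(2109) = bin_str(1054) + '1'
bin_str(1054) = bin_str(527) + '0'
bin_str(527) = bin_str(263) + '1'
bin_str(263) = bin_str(131) + '1'
bin_str(131) = bin_str(65) + '1'
bin_str(65) = bin_str(32) + '1'
bin_str(32) = bin_str(16) + '0'
bin_str(16) = bin_str(8) + '0'
bin_str(8) = bin_str(4) + '0'
bin_str(4) = bin_str(2) + '0'
bin_str(2) = bin_str(1) + '0'
bin_str(1) = '1'  (base case)
Concatenating: '1' + '0' + '0' + '0' + '0' + '0' + '1' + '1' + '1' + '1' + '0' + '1' = '100000111101'

100000111101


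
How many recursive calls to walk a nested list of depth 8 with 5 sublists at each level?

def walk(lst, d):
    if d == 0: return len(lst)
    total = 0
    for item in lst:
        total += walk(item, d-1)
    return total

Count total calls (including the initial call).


At depth 0 (root): 1 call
At depth 1: each of 1 parents calls walk on 5 children = 5 calls
At depth 2: each of 5 parents calls walk on 5 children = 25 calls
At depth 3: each of 25 parents calls walk on 5 children = 125 calls
At depth 4: each of 125 parents calls walk on 5 children = 625 calls
At depth 5: each of 625 parents calls walk on 5 children = 3125 calls
At depth 6: each of 3125 parents calls walk on 5 children = 15625 calls
At depth 7: each of 15625 parents calls walk on 5 children = 78125 calls
At depth 8: each of 78125 parents calls walk on 5 children = 390625 calls
Total: 1 + 5 + 25 + 125 + 625 + 3125 + 15625 + 78125 + 390625 = 488281

488281


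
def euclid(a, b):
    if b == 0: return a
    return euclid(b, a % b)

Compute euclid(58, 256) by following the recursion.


euclid(58, 256) = euclid(256, 58)
euclid(256, 58) = euclid(58, 24)
euclid(58, 24) = euclid(24, 10)
euclid(24, 10) = euclid(10, 4)
euclid(10, 4) = euclid(4, 2)
euclid(4, 2) = euclid(2, 0)
euclid(2, 0) = 2  (base case)

2


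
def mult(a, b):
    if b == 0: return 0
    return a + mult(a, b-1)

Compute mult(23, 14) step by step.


mult(23, 14) = 23 + mult(23, 13)
mult(23, 13) = 23 + mult(23, 12)
mult(23, 12) = 23 + mult(23, 11)
mult(23, 11) = 23 + mult(23, 10)
mult(23, 10) = 23 + mult(23, 9)
mult(23, 9) = 23 + mult(23, 8)
mult(23, 8) = 23 + mult(23, 7)
mult(23, 7) = 23 + mult(23, 6)
mult(23, 6) = 23 + mult(23, 5)
mult(23, 5) = 23 + mult(23, 4)
mult(23, 4) = 23 + mult(23, 3)
mult(23, 3) = 23 + mult(23, 2)
mult(23, 2) = 23 + mult(23, 1)
mult(23, 1) = 23 + mult(23, 0)
mult(23, 0) = 0  (base case)
Total: 23 + 23 + 23 + 23 + 23 + 23 + 23 + 23 + 23 + 23 + 23 + 23 + 23 + 23 + 0 = 322

322


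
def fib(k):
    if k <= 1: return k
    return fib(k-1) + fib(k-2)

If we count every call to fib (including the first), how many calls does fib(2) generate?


Let C(n) = total calls for fib(n)
C(0) = 1, C(1) = 1
C(2) = 1 + C(1) + C(0) = 1 + 1 + 1 = 3

3


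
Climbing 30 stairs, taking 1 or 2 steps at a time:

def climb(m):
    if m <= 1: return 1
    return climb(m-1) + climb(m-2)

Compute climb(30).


Building up from base cases:
climb(0) = 1
climb(1) = 1
climb(2) = climb(1) + climb(0) = 1 + 1 = 2
climb(3) = climb(2) + climb(1) = 2 + 1 = 3
climb(4) = climb(3) + climb(2) = 3 + 2 = 5
climb(5) = climb(4) + climb(3) = 5 + 3 = 8
climb(6) = climb(5) + climb(4) = 8 + 5 = 13
climb(7) = climb(6) + climb(5) = 13 + 8 = 21
climb(8) = climb(7) + climb(6) = 21 + 13 = 34
climb(9) = climb(8) + climb(7) = 34 + 21 = 55
climb(10) = climb(9) + climb(8) = 55 + 34 = 89
climb(11) = climb(10) + climb(9) = 89 + 55 = 144
climb(12) = climb(11) + climb(10) = 144 + 89 = 233
climb(13) = climb(12) + climb(11) = 233 + 144 = 377
climb(14) = climb(13) + climb(12) = 377 + 233 = 610
climb(15) = climb(14) + climb(13) = 610 + 377 = 987
climb(16) = climb(15) + climb(14) = 987 + 610 = 1597
climb(17) = climb(16) + climb(15) = 1597 + 987 = 2584
climb(18) = climb(17) + climb(16) = 2584 + 1597 = 4181
climb(19) = climb(18) + climb(17) = 4181 + 2584 = 6765
climb(20) = climb(19) + climb(18) = 6765 + 4181 = 10946
climb(21) = climb(20) + climb(19) = 10946 + 6765 = 17711
climb(22) = climb(21) + climb(20) = 17711 + 10946 = 28657
climb(23) = climb(22) + climb(21) = 28657 + 17711 = 46368
climb(24) = climb(23) + climb(22) = 46368 + 28657 = 75025
climb(25) = climb(24) + climb(23) = 75025 + 46368 = 121393
climb(26) = climb(25) + climb(24) = 121393 + 75025 = 196418
climb(27) = climb(26) + climb(25) = 196418 + 121393 = 317811
climb(28) = climb(27) + climb(26) = 317811 + 196418 = 514229
climb(29) = climb(28) + climb(27) = 514229 + 317811 = 832040
climb(30) = climb(29) + climb(28) = 832040 + 514229 = 1346269

1346269


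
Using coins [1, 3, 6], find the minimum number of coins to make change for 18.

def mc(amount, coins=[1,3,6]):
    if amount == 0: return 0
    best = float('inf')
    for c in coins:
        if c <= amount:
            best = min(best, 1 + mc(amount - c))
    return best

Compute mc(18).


Building up with DP:
mc(0) = 0
mc(1) = min(1+mc(0)=1+0=1) = 1
mc(2) = min(1+mc(1)=1+1=2) = 2
mc(3) = min(1+mc(2)=1+2=3, 1+mc(0)=1+0=1) = 1
mc(4) = min(1+mc(3)=1+1=2, 1+mc(1)=1+1=2) = 2
mc(5) = min(1+mc(4)=1+2=3, 1+mc(2)=1+2=3) = 3
mc(6) = min(1+mc(5)=1+3=4, 1+mc(3)=1+1=2, 1+mc(0)=1+0=1) = 1
mc(7) = min(1+mc(6)=1+1=2, 1+mc(4)=1+2=3, 1+mc(1)=1+1=2) = 2
mc(8) = min(1+mc(7)=1+2=3, 1+mc(5)=1+3=4, 1+mc(2)=1+2=3) = 3
mc(9) = min(1+mc(8)=1+3=4, 1+mc(6)=1+1=2, 1+mc(3)=1+1=2) = 2
mc(10) = min(1+mc(9)=1+2=3, 1+mc(7)=1+2=3, 1+mc(4)=1+2=3) = 3
mc(11) = min(1+mc(10)=1+3=4, 1+mc(8)=1+3=4, 1+mc(5)=1+3=4) = 4
mc(12) = min(1+mc(11)=1+4=5, 1+mc(9)=1+2=3, 1+mc(6)=1+1=2) = 2
mc(13) = min(1+mc(12)=1+2=3, 1+mc(10)=1+3=4, 1+mc(7)=1+2=3) = 3
mc(14) = min(1+mc(13)=1+3=4, 1+mc(11)=1+4=5, 1+mc(8)=1+3=4) = 4
mc(15) = min(1+mc(14)=1+4=5, 1+mc(12)=1+2=3, 1+mc(9)=1+2=3) = 3
mc(16) = min(1+mc(15)=1+3=4, 1+mc(13)=1+3=4, 1+mc(10)=1+3=4) = 4
mc(17) = min(1+mc(16)=1+4=5, 1+mc(14)=1+4=5, 1+mc(11)=1+4=5) = 5
mc(18) = min(1+mc(17)=1+5=6, 1+mc(15)=1+3=4, 1+mc(12)=1+2=3) = 3

3


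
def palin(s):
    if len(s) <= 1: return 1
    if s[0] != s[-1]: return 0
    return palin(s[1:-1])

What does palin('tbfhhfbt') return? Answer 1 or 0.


palin('tbfhhfbt'): s[0]='t' == s[-1]='t' -> check palin('bfhhfb')
palin('bfhhfb'): s[0]='b' == s[-1]='b' -> check palin('fhhf')
palin('fhhf'): s[0]='f' == s[-1]='f' -> check palin('hh')
palin('hh'): s[0]='h' == s[-1]='h' -> check palin('')
palin(''): len <= 1 -> return 1  (base case)
Result: 1 (palindrome)

1


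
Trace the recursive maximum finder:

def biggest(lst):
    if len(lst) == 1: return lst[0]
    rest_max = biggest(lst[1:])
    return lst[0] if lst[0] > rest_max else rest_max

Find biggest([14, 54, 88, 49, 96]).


biggest([14, 54, 88, 49, 96]): compare 14 with biggest([54, 88, 49, 96])
biggest([54, 88, 49, 96]): compare 54 with biggest([88, 49, 96])
biggest([88, 49, 96]): compare 88 with biggest([49, 96])
biggest([49, 96]): compare 49 with biggest([96])
biggest([96]) = 96  (base case)
Compare 49 with 96 -> 96
Compare 88 with 96 -> 96
Compare 54 with 96 -> 96
Compare 14 with 96 -> 96

96


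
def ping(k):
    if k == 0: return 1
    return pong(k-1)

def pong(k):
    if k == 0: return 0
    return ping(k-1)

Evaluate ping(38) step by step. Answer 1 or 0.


ping(38) = pong(37)
pong(37) = ping(36)
ping(36) = pong(35)
pong(35) = ping(34)
ping(34) = pong(33)
pong(33) = ping(32)
ping(32) = pong(31)
pong(31) = ping(30)
ping(30) = pong(29)
pong(29) = ping(28)
ping(28) = pong(27)
pong(27) = ping(26)
ping(26) = pong(25)
pong(25) = ping(24)
ping(24) = pong(23)
pong(23) = ping(22)
ping(22) = pong(21)
pong(21) = ping(20)
ping(20) = pong(19)
pong(19) = ping(18)
ping(18) = pong(17)
pong(17) = ping(16)
ping(16) = pong(15)
pong(15) = ping(14)
ping(14) = pong(13)
pong(13) = ping(12)
ping(12) = pong(11)
pong(11) = ping(10)
ping(10) = pong(9)
pong(9) = ping(8)
ping(8) = pong(7)
pong(7) = ping(6)
ping(6) = pong(5)
pong(5) = ping(4)
ping(4) = pong(3)
pong(3) = ping(2)
ping(2) = pong(1)
pong(1) = ping(0)
ping(0) = 1  (base case)
Result: 1

1


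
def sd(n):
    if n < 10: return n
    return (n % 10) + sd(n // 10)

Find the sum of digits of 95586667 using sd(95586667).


sd(95586667) = 7 + sd(9558666)
sd(9558666) = 6 + sd(955866)
sd(955866) = 6 + sd(95586)
sd(95586) = 6 + sd(9558)
sd(9558) = 8 + sd(955)
sd(955) = 5 + sd(95)
sd(95) = 5 + sd(9)
sd(9) = 9  (base case)
Total: 7 + 6 + 6 + 6 + 8 + 5 + 5 + 9 = 52

52


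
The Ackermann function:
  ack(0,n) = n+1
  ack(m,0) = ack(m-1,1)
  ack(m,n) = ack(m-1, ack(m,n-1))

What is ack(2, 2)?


ack(2, 2) = ack(1, ack(2, 1))
  ack(2, 1) = ack(1, ack(2, 0))
    ack(2, 0) = ack(1, 1)
      ack(1, 1) = ack(0, ack(1, 0))
        ack(1, 0) = ack(0, 1)
          ack(0, 1) = 2
        = ack(0, 2)
        ack(0, 2) = 3
    = ack(1, 3)
    ack(1, 3) = ack(0, ack(1, 2))
      ack(1, 2) = ack(0, ack(1, 1))
        ack(1, 1) = ack(0, ack(1, 0))
          ack(1, 0) = ack(0, 1)
          ack(0, 1) = 2
          = ack(0, 2)
          ack(0, 2) = 3
        = ack(0, 3)
        ack(0, 3) = 4
      = ack(0, 4)
      ack(0, 4) = 5
  = ack(1, 5)
  ack(1, 5) = ack(0, ack(1, 4))
    ack(1, 4) = ack(0, ack(1, 3))
      ack(1, 3) = ack(0, ack(1, 2))
        ack(1, 2) = ack(0, ack(1, 1))
... (trace truncated)
Result: ack(2, 2) = 7

7


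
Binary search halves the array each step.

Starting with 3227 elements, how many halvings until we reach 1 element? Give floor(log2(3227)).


3227 / 2 = 1613
1613 / 2 = 806
806 / 2 = 403
403 / 2 = 201
201 / 2 = 100
100 / 2 = 50
50 / 2 = 25
25 / 2 = 12
12 / 2 = 6
6 / 2 = 3
3 / 2 = 1
Reached 1 after 11 halvings

11


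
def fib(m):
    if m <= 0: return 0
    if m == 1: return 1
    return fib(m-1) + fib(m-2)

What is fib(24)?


Computing fib(24) bottom-up:
fib(0) = 0
fib(1) = 1
fib(2) = fib(1) + fib(0) = 1 + 0 = 1
fib(3) = fib(2) + fib(1) = 1 + 1 = 2
fib(4) = fib(3) + fib(2) = 2 + 1 = 3
fib(5) = fib(4) + fib(3) = 3 + 2 = 5
fib(6) = fib(5) + fib(4) = 5 + 3 = 8
fib(7) = fib(6) + fib(5) = 8 + 5 = 13
fib(8) = fib(7) + fib(6) = 13 + 8 = 21
fib(9) = fib(8) + fib(7) = 21 + 13 = 34
fib(10) = fib(9) + fib(8) = 34 + 21 = 55
fib(11) = fib(10) + fib(9) = 55 + 34 = 89
fib(12) = fib(11) + fib(10) = 89 + 55 = 144
fib(13) = fib(12) + fib(11) = 144 + 89 = 233
fib(14) = fib(13) + fib(12) = 233 + 144 = 377
fib(15) = fib(14) + fib(13) = 377 + 233 = 610
fib(16) = fib(15) + fib(14) = 610 + 377 = 987
fib(17) = fib(16) + fib(15) = 987 + 610 = 1597
fib(18) = fib(17) + fib(16) = 1597 + 987 = 2584
fib(19) = fib(18) + fib(17) = 2584 + 1597 = 4181
fib(20) = fib(19) + fib(18) = 4181 + 2584 = 6765
fib(21) = fib(20) + fib(19) = 6765 + 4181 = 10946
fib(22) = fib(21) + fib(20) = 10946 + 6765 = 17711
fib(23) = fib(22) + fib(21) = 17711 + 10946 = 28657
fib(24) = fib(23) + fib(22) = 28657 + 17711 = 46368

46368


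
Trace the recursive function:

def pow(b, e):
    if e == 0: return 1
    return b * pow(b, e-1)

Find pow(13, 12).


pow(13, 12)
= 13 * pow(13, 11)
= 13 * 13 * pow(13, 10)
= 13 * 13 * 13 * pow(13, 9)
= 13 * 13 * 13 * 13 * pow(13, 8)
= 13 * 13 * 13 * 13 * 13 * pow(13, 7)
= 13 * 13 * 13 * 13 * 13 * 13 * pow(13, 6)
= 13 * 13 * 13 * 13 * 13 * 13 * 13 * pow(13, 5)
= 13 * 13 * 13 * 13 * 13 * 13 * 13 * 13 * pow(13, 4)
= 13 * 13 * 13 * 13 * 13 * 13 * 13 * 13 * 13 * pow(13, 3)
= 13 * 13 * 13 * 13 * 13 * 13 * 13 * 13 * 13 * 13 * pow(13, 2)
= 13 * 13 * 13 * 13 * 13 * 13 * 13 * 13 * 13 * 13 * 13 * pow(13, 1)
= 13 * 13 * 13 * 13 * 13 * 13 * 13 * 13 * 13 * 13 * 13 * 13 * pow(13, 0)
= 13 * 13 * 13 * 13 * 13 * 13 * 13 * 13 * 13 * 13 * 13 * 13 * 1
= 23298085122481

23298085122481


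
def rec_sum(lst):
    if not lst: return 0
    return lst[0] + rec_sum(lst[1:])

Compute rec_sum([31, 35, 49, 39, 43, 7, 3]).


rec_sum([31, 35, 49, 39, 43, 7, 3]) = 31 + rec_sum([35, 49, 39, 43, 7, 3])
rec_sum([35, 49, 39, 43, 7, 3]) = 35 + rec_sum([49, 39, 43, 7, 3])
rec_sum([49, 39, 43, 7, 3]) = 49 + rec_sum([39, 43, 7, 3])
rec_sum([39, 43, 7, 3]) = 39 + rec_sum([43, 7, 3])
rec_sum([43, 7, 3]) = 43 + rec_sum([7, 3])
rec_sum([7, 3]) = 7 + rec_sum([3])
rec_sum([3]) = 3 + rec_sum([])
rec_sum([]) = 0  (base case)
Total: 31 + 35 + 49 + 39 + 43 + 7 + 3 + 0 = 207

207


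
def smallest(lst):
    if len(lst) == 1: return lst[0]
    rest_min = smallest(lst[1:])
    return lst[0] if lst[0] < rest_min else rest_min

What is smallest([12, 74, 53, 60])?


smallest([12, 74, 53, 60]): compare 12 with smallest([74, 53, 60])
smallest([74, 53, 60]): compare 74 with smallest([53, 60])
smallest([53, 60]): compare 53 with smallest([60])
smallest([60]) = 60  (base case)
Compare 53 with 60 -> 53
Compare 74 with 53 -> 53
Compare 12 with 53 -> 12

12


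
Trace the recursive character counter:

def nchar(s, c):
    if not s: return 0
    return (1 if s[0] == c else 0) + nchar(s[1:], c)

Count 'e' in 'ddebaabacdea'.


s[0]='d' != 'e' -> 0
s[0]='d' != 'e' -> 0
s[0]='e' == 'e' -> 1
s[0]='b' != 'e' -> 0
s[0]='a' != 'e' -> 0
s[0]='a' != 'e' -> 0
s[0]='b' != 'e' -> 0
s[0]='a' != 'e' -> 0
s[0]='c' != 'e' -> 0
s[0]='d' != 'e' -> 0
s[0]='e' == 'e' -> 1
s[0]='a' != 'e' -> 0
Sum: 0 + 0 + 1 + 0 + 0 + 0 + 0 + 0 + 0 + 0 + 1 + 0 = 2

2


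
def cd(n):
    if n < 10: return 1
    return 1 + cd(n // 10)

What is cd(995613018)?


cd(995613018) = 1 + cd(99561301)
cd(99561301) = 1 + cd(9956130)
cd(9956130) = 1 + cd(995613)
cd(995613) = 1 + cd(99561)
cd(99561) = 1 + cd(9956)
cd(9956) = 1 + cd(995)
cd(995) = 1 + cd(99)
cd(99) = 1 + cd(9)
cd(9) = 1  (base case: 9 < 10)
Unwinding: 1 + 1 + 1 + 1 + 1 + 1 + 1 + 1 + 1 = 9

9


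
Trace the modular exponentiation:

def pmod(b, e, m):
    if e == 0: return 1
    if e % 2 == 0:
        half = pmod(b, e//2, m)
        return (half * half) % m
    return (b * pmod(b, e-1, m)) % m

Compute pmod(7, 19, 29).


pmod(7, 19, 29): e is odd, compute pmod(7, 18, 29)
  pmod(7, 18, 29): e is even, compute pmod(7, 9, 29)
    pmod(7, 9, 29): e is odd, compute pmod(7, 8, 29)
      pmod(7, 8, 29): e is even, compute pmod(7, 4, 29)
        pmod(7, 4, 29): e is even, compute pmod(7, 2, 29)
          pmod(7, 2, 29): e is even, compute pmod(7, 1, 29)
          pmod(7, 1, 29): e is odd, compute pmod(7, 0, 29)
          pmod(7, 0, 29) = 1
          (7 * 1) % 29 = 7
          half=7, (7*7) % 29 = 20
        half=20, (20*20) % 29 = 23
      half=23, (23*23) % 29 = 7
    (7 * 7) % 29 = 20
  half=20, (20*20) % 29 = 23
(7 * 23) % 29 = 16

16


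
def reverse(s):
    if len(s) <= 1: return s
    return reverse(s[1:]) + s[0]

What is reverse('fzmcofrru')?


reverse('fzmcofrru') = reverse('zmcofrru') + 'f'
reverse('zmcofrru') = reverse('mcofrru') + 'z'
reverse('mcofrru') = reverse('cofrru') + 'm'
reverse('cofrru') = reverse('ofrru') + 'c'
reverse('ofrru') = reverse('frru') + 'o'
reverse('frru') = reverse('rru') + 'f'
reverse('rru') = reverse('ru') + 'r'
reverse('ru') = reverse('u') + 'r'
reverse('u') = 'u'  (base case)
Concatenating: 'u' + 'r' + 'r' + 'f' + 'o' + 'c' + 'm' + 'z' + 'f' = 'urrfocmzf'

urrfocmzf


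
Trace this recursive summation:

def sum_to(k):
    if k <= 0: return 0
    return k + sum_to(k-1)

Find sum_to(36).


sum_to(36)
= 36 + 35 + 34 + 33 + 32 + 31 + 30 + 29 + 28 + 27 + 26 + 25 + 24 + 23 + 22 + 21 + 20 + 19 + 18 + 17 + 16 + 15 + 14 + 13 + 12 + 11 + 10 + 9 + 8 + 7 + 6 + 5 + 4 + 3 + 2 + 1 + sum_to(0)
= 36 + 35 + 34 + 33 + 32 + 31 + 30 + 29 + 28 + 27 + 26 + 25 + 24 + 23 + 22 + 21 + 20 + 19 + 18 + 17 + 16 + 15 + 14 + 13 + 12 + 11 + 10 + 9 + 8 + 7 + 6 + 5 + 4 + 3 + 2 + 1 + 0
= 666

666


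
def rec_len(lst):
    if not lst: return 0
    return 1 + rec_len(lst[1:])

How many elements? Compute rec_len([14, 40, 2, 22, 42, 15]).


rec_len([14, 40, 2, 22, 42, 15]) = 1 + rec_len([40, 2, 22, 42, 15])
rec_len([40, 2, 22, 42, 15]) = 1 + rec_len([2, 22, 42, 15])
rec_len([2, 22, 42, 15]) = 1 + rec_len([22, 42, 15])
rec_len([22, 42, 15]) = 1 + rec_len([42, 15])
rec_len([42, 15]) = 1 + rec_len([15])
rec_len([15]) = 1 + rec_len([])
rec_len([]) = 0  (base case)
Unwinding: 1 + 1 + 1 + 1 + 1 + 1 + 0 = 6

6


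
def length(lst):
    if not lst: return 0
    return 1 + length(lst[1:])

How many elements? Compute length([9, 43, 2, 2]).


length([9, 43, 2, 2]) = 1 + length([43, 2, 2])
length([43, 2, 2]) = 1 + length([2, 2])
length([2, 2]) = 1 + length([2])
length([2]) = 1 + length([])
length([]) = 0  (base case)
Unwinding: 1 + 1 + 1 + 1 + 0 = 4

4


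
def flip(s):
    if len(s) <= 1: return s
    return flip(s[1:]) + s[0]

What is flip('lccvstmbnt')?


flip('lccvstmbnt') = flip('ccvstmbnt') + 'l'
flip('ccvstmbnt') = flip('cvstmbnt') + 'c'
flip('cvstmbnt') = flip('vstmbnt') + 'c'
flip('vstmbnt') = flip('stmbnt') + 'v'
flip('stmbnt') = flip('tmbnt') + 's'
flip('tmbnt') = flip('mbnt') + 't'
flip('mbnt') = flip('bnt') + 'm'
flip('bnt') = flip('nt') + 'b'
flip('nt') = flip('t') + 'n'
flip('t') = 't'  (base case)
Concatenating: 't' + 'n' + 'b' + 'm' + 't' + 's' + 'v' + 'c' + 'c' + 'l' = 'tnbmtsvccl'

tnbmtsvccl


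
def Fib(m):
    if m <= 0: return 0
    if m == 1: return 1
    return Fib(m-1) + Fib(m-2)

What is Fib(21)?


Computing Fib(21) bottom-up:
Fib(0) = 0
Fib(1) = 1
Fib(2) = Fib(1) + Fib(0) = 1 + 0 = 1
Fib(3) = Fib(2) + Fib(1) = 1 + 1 = 2
Fib(4) = Fib(3) + Fib(2) = 2 + 1 = 3
Fib(5) = Fib(4) + Fib(3) = 3 + 2 = 5
Fib(6) = Fib(5) + Fib(4) = 5 + 3 = 8
Fib(7) = Fib(6) + Fib(5) = 8 + 5 = 13
Fib(8) = Fib(7) + Fib(6) = 13 + 8 = 21
Fib(9) = Fib(8) + Fib(7) = 21 + 13 = 34
Fib(10) = Fib(9) + Fib(8) = 34 + 21 = 55
Fib(11) = Fib(10) + Fib(9) = 55 + 34 = 89
Fib(12) = Fib(11) + Fib(10) = 89 + 55 = 144
Fib(13) = Fib(12) + Fib(11) = 144 + 89 = 233
Fib(14) = Fib(13) + Fib(12) = 233 + 144 = 377
Fib(15) = Fib(14) + Fib(13) = 377 + 233 = 610
Fib(16) = Fib(15) + Fib(14) = 610 + 377 = 987
Fib(17) = Fib(16) + Fib(15) = 987 + 610 = 1597
Fib(18) = Fib(17) + Fib(16) = 1597 + 987 = 2584
Fib(19) = Fib(18) + Fib(17) = 2584 + 1597 = 4181
Fib(20) = Fib(19) + Fib(18) = 4181 + 2584 = 6765
Fib(21) = Fib(20) + Fib(19) = 6765 + 4181 = 10946

10946


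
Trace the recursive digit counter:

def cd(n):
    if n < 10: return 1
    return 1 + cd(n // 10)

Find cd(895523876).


cd(895523876) = 1 + cd(89552387)
cd(89552387) = 1 + cd(8955238)
cd(8955238) = 1 + cd(895523)
cd(895523) = 1 + cd(89552)
cd(89552) = 1 + cd(8955)
cd(8955) = 1 + cd(895)
cd(895) = 1 + cd(89)
cd(89) = 1 + cd(8)
cd(8) = 1  (base case: 8 < 10)
Unwinding: 1 + 1 + 1 + 1 + 1 + 1 + 1 + 1 + 1 = 9

9


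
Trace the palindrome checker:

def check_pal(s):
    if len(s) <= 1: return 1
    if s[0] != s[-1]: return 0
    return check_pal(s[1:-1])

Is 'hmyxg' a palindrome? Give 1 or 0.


check_pal('hmyxg'): s[0]='h' != s[-1]='g' -> return 0
Result: 0 (not a palindrome)

0


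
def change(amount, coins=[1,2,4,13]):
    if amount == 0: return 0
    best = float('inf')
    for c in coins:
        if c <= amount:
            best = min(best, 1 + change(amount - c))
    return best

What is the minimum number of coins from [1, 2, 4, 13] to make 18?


Building up with DP:
change(0) = 0
change(1) = min(1+change(0)=1+0=1) = 1
change(2) = min(1+change(1)=1+1=2, 1+change(0)=1+0=1) = 1
change(3) = min(1+change(2)=1+1=2, 1+change(1)=1+1=2) = 2
change(4) = min(1+change(3)=1+2=3, 1+change(2)=1+1=2, 1+change(0)=1+0=1) = 1
change(5) = min(1+change(4)=1+1=2, 1+change(3)=1+2=3, 1+change(1)=1+1=2) = 2
change(6) = min(1+change(5)=1+2=3, 1+change(4)=1+1=2, 1+change(2)=1+1=2) = 2
change(7) = min(1+change(6)=1+2=3, 1+change(5)=1+2=3, 1+change(3)=1+2=3) = 3
change(8) = min(1+change(7)=1+3=4, 1+change(6)=1+2=3, 1+change(4)=1+1=2) = 2
change(9) = min(1+change(8)=1+2=3, 1+change(7)=1+3=4, 1+change(5)=1+2=3) = 3
change(10) = min(1+change(9)=1+3=4, 1+change(8)=1+2=3, 1+change(6)=1+2=3) = 3
change(11) = min(1+change(10)=1+3=4, 1+change(9)=1+3=4, 1+change(7)=1+3=4) = 4
change(12) = min(1+change(11)=1+4=5, 1+change(10)=1+3=4, 1+change(8)=1+2=3) = 3
change(13) = min(1+change(12)=1+3=4, 1+change(11)=1+4=5, 1+change(9)=1+3=4, 1+change(0)=1+0=1) = 1
change(14) = min(1+change(13)=1+1=2, 1+change(12)=1+3=4, 1+change(10)=1+3=4, 1+change(1)=1+1=2) = 2
change(15) = min(1+change(14)=1+2=3, 1+change(13)=1+1=2, 1+change(11)=1+4=5, 1+change(2)=1+1=2) = 2
change(16) = min(1+change(15)=1+2=3, 1+change(14)=1+2=3, 1+change(12)=1+3=4, 1+change(3)=1+2=3) = 3
change(17) = min(1+change(16)=1+3=4, 1+change(15)=1+2=3, 1+change(13)=1+1=2, 1+change(4)=1+1=2) = 2
change(18) = min(1+change(17)=1+2=3, 1+change(16)=1+3=4, 1+change(14)=1+2=3, 1+change(5)=1+2=3) = 3

3


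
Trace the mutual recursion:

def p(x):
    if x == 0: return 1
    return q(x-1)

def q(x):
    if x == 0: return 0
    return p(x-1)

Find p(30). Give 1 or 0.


p(30) = q(29)
q(29) = p(28)
p(28) = q(27)
q(27) = p(26)
p(26) = q(25)
q(25) = p(24)
p(24) = q(23)
q(23) = p(22)
p(22) = q(21)
q(21) = p(20)
p(20) = q(19)
q(19) = p(18)
p(18) = q(17)
q(17) = p(16)
p(16) = q(15)
q(15) = p(14)
p(14) = q(13)
q(13) = p(12)
p(12) = q(11)
q(11) = p(10)
p(10) = q(9)
q(9) = p(8)
p(8) = q(7)
q(7) = p(6)
p(6) = q(5)
q(5) = p(4)
p(4) = q(3)
q(3) = p(2)
p(2) = q(1)
q(1) = p(0)
p(0) = 1  (base case)
Result: 1

1


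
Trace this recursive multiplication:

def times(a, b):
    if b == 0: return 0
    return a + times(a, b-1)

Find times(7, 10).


times(7, 10) = 7 + times(7, 9)
times(7, 9) = 7 + times(7, 8)
times(7, 8) = 7 + times(7, 7)
times(7, 7) = 7 + times(7, 6)
times(7, 6) = 7 + times(7, 5)
times(7, 5) = 7 + times(7, 4)
times(7, 4) = 7 + times(7, 3)
times(7, 3) = 7 + times(7, 2)
times(7, 2) = 7 + times(7, 1)
times(7, 1) = 7 + times(7, 0)
times(7, 0) = 0  (base case)
Total: 7 + 7 + 7 + 7 + 7 + 7 + 7 + 7 + 7 + 7 + 0 = 70

70


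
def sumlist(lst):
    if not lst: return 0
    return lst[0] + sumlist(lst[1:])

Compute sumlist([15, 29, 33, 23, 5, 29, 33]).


sumlist([15, 29, 33, 23, 5, 29, 33]) = 15 + sumlist([29, 33, 23, 5, 29, 33])
sumlist([29, 33, 23, 5, 29, 33]) = 29 + sumlist([33, 23, 5, 29, 33])
sumlist([33, 23, 5, 29, 33]) = 33 + sumlist([23, 5, 29, 33])
sumlist([23, 5, 29, 33]) = 23 + sumlist([5, 29, 33])
sumlist([5, 29, 33]) = 5 + sumlist([29, 33])
sumlist([29, 33]) = 29 + sumlist([33])
sumlist([33]) = 33 + sumlist([])
sumlist([]) = 0  (base case)
Total: 15 + 29 + 33 + 23 + 5 + 29 + 33 + 0 = 167

167


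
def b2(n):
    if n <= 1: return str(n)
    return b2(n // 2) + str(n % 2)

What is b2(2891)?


b2(2891) = b2(1445) + '1'
b2(1445) = b2(722) + '1'
b2(722) = b2(361) + '0'
b2(361) = b2(180) + '1'
b2(180) = b2(90) + '0'
b2(90) = b2(45) + '0'
b2(45) = b2(22) + '1'
b2(22) = b2(11) + '0'
b2(11) = b2(5) + '1'
b2(5) = b2(2) + '1'
b2(2) = b2(1) + '0'
b2(1) = '1'  (base case)
Concatenating: '1' + '0' + '1' + '1' + '0' + '1' + '0' + '0' + '1' + '0' + '1' + '1' = '101101001011'

101101001011


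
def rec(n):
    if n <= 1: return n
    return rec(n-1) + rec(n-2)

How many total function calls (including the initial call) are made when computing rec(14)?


Let C(n) = total calls for rec(n)
C(0) = 1, C(1) = 1
C(2) = 1 + C(1) + C(0) = 1 + 1 + 1 = 3
C(3) = 1 + C(2) + C(1) = 1 + 3 + 1 = 5
C(4) = 1 + C(3) + C(2) = 1 + 5 + 3 = 9
C(5) = 1 + C(4) + C(3) = 1 + 9 + 5 = 15
C(6) = 1 + C(5) + C(4) = 1 + 15 + 9 = 25
C(7) = 1 + C(6) + C(5) = 1 + 25 + 15 = 41
C(8) = 1 + C(7) + C(6) = 1 + 41 + 25 = 67
C(9) = 1 + C(8) + C(7) = 1 + 67 + 41 = 109
C(10) = 1 + C(9) + C(8) = 1 + 109 + 67 = 177
C(11) = 1 + C(10) + C(9) = 1 + 177 + 109 = 287
C(12) = 1 + C(11) + C(10) = 1 + 287 + 177 = 465
C(13) = 1 + C(12) + C(11) = 1 + 465 + 287 = 753
C(14) = 1 + C(13) + C(12) = 1 + 753 + 465 = 1219

1219


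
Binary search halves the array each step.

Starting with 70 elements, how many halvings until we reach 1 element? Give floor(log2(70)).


70 / 2 = 35
35 / 2 = 17
17 / 2 = 8
8 / 2 = 4
4 / 2 = 2
2 / 2 = 1
Reached 1 after 6 halvings

6


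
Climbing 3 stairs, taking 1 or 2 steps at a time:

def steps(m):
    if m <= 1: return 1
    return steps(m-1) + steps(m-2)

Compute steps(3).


Building up from base cases:
steps(0) = 1
steps(1) = 1
steps(2) = steps(1) + steps(0) = 1 + 1 = 2
steps(3) = steps(2) + steps(1) = 2 + 1 = 3

3


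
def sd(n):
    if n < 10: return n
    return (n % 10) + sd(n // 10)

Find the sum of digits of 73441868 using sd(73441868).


sd(73441868) = 8 + sd(7344186)
sd(7344186) = 6 + sd(734418)
sd(734418) = 8 + sd(73441)
sd(73441) = 1 + sd(7344)
sd(7344) = 4 + sd(734)
sd(734) = 4 + sd(73)
sd(73) = 3 + sd(7)
sd(7) = 7  (base case)
Total: 8 + 6 + 8 + 1 + 4 + 4 + 3 + 7 = 41

41


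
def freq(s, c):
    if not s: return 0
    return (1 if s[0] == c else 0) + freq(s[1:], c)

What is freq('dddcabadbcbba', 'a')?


s[0]='d' != 'a' -> 0
s[0]='d' != 'a' -> 0
s[0]='d' != 'a' -> 0
s[0]='c' != 'a' -> 0
s[0]='a' == 'a' -> 1
s[0]='b' != 'a' -> 0
s[0]='a' == 'a' -> 1
s[0]='d' != 'a' -> 0
s[0]='b' != 'a' -> 0
s[0]='c' != 'a' -> 0
s[0]='b' != 'a' -> 0
s[0]='b' != 'a' -> 0
s[0]='a' == 'a' -> 1
Sum: 0 + 0 + 0 + 0 + 1 + 0 + 1 + 0 + 0 + 0 + 0 + 0 + 1 = 3

3


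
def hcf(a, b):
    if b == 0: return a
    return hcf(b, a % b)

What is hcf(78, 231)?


hcf(78, 231) = hcf(231, 78)
hcf(231, 78) = hcf(78, 75)
hcf(78, 75) = hcf(75, 3)
hcf(75, 3) = hcf(3, 0)
hcf(3, 0) = 3  (base case)

3


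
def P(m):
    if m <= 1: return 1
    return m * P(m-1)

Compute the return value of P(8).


P(8)
= 8 * P(7)
= 8 * 7 * P(6)
= 8 * 7 * 6 * P(5)
= 8 * 7 * 6 * 5 * P(4)
= 8 * 7 * 6 * 5 * 4 * P(3)
= 8 * 7 * 6 * 5 * 4 * 3 * P(2)
= 8 * 7 * 6 * 5 * 4 * 3 * 2 * P(1)
= 8 * 7 * 6 * 5 * 4 * 3 * 2 * 1
= 40320

40320


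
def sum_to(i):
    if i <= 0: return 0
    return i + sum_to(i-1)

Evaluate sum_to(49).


sum_to(49)
= 49 + 48 + 47 + 46 + 45 + 44 + 43 + 42 + 41 + 40 + 39 + 38 + 37 + 36 + 35 + 34 + 33 + 32 + 31 + 30 + 29 + 28 + 27 + 26 + 25 + 24 + 23 + 22 + 21 + 20 + 19 + 18 + 17 + 16 + 15 + 14 + 13 + 12 + 11 + 10 + 9 + 8 + 7 + 6 + 5 + 4 + 3 + 2 + 1 + sum_to(0)
= 49 + 48 + 47 + 46 + 45 + 44 + 43 + 42 + 41 + 40 + 39 + 38 + 37 + 36 + 35 + 34 + 33 + 32 + 31 + 30 + 29 + 28 + 27 + 26 + 25 + 24 + 23 + 22 + 21 + 20 + 19 + 18 + 17 + 16 + 15 + 14 + 13 + 12 + 11 + 10 + 9 + 8 + 7 + 6 + 5 + 4 + 3 + 2 + 1 + 0
= 1225

1225


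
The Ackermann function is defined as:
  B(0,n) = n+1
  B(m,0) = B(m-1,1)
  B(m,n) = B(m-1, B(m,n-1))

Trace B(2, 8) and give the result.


B(2, 8) = B(1, B(2, 7))
  B(2, 7) = B(1, B(2, 6))
    B(2, 6) = B(1, B(2, 5))
      B(2, 5) = B(1, B(2, 4))
        B(2, 4) = B(1, B(2, 3))
          B(2, 3) = B(1, B(2, 2))
          B(2, 2) = B(1, B(2, 1))
          B(2, 1) = B(1, B(2, 0))
          B(2, 0) = B(1, 1)
          B(1, 1) = B(0, B(1, 0))
          B(1, 0) = B(0, 1)
          B(0, 1) = 2
            = B(0, 2)
          B(0, 2) = 3
            = B(1, 3)
          B(1, 3) = B(0, B(1, 2))
          B(1, 2) = B(0, B(1, 1))
          B(1, 1) = B(0, B(1, 0))
          B(1, 0) = B(0, 1)
          B(0, 1) = 2
            = B(0, 2)
          B(0, 2) = 3
            = B(0, 3)
          B(0, 3) = 4
            = B(0, 4)
... (trace truncated)
Result: B(2, 8) = 19

19


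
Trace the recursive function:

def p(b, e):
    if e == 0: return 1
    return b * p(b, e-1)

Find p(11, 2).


p(11, 2)
= 11 * p(11, 1)
= 11 * 11 * p(11, 0)
= 11 * 11 * 1
= 121

121


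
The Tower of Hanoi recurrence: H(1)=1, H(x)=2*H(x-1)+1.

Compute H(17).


H(17) = 2 * H(16) + 1
H(16) = 2 * H(15) + 1
H(15) = 2 * H(14) + 1
H(14) = 2 * H(13) + 1
H(13) = 2 * H(12) + 1
H(12) = 2 * H(11) + 1
H(11) = 2 * H(10) + 1
H(10) = 2 * H(9) + 1
H(9) = 2 * H(8) + 1
H(8) = 2 * H(7) + 1
H(7) = 2 * H(6) + 1
H(6) = 2 * H(5) + 1
H(5) = 2 * H(4) + 1
H(4) = 2 * H(3) + 1
H(3) = 2 * H(2) + 1
H(2) = 2 * H(1) + 1
H(1) = 1  (base case)
H(2) = 2 * 1 + 1 = 3
H(3) = 2 * 3 + 1 = 7
H(4) = 2 * 7 + 1 = 15
H(5) = 2 * 15 + 1 = 31
H(6) = 2 * 31 + 1 = 63
H(7) = 2 * 63 + 1 = 127
H(8) = 2 * 127 + 1 = 255
H(9) = 2 * 255 + 1 = 511
H(10) = 2 * 511 + 1 = 1023
H(11) = 2 * 1023 + 1 = 2047
H(12) = 2 * 2047 + 1 = 4095
H(13) = 2 * 4095 + 1 = 8191
H(14) = 2 * 8191 + 1 = 16383
H(15) = 2 * 16383 + 1 = 32767
H(16) = 2 * 32767 + 1 = 65535
H(17) = 2 * 65535 + 1 = 131071

131071


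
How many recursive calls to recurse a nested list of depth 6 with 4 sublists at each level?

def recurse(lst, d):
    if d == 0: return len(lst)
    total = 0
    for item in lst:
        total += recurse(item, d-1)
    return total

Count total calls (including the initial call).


At depth 0 (root): 1 call
At depth 1: each of 1 parents calls recurse on 4 children = 4 calls
At depth 2: each of 4 parents calls recurse on 4 children = 16 calls
At depth 3: each of 16 parents calls recurse on 4 children = 64 calls
At depth 4: each of 64 parents calls recurse on 4 children = 256 calls
At depth 5: each of 256 parents calls recurse on 4 children = 1024 calls
At depth 6: each of 1024 parents calls recurse on 4 children = 4096 calls
Total: 1 + 4 + 16 + 64 + 256 + 1024 + 4096 = 5461

5461


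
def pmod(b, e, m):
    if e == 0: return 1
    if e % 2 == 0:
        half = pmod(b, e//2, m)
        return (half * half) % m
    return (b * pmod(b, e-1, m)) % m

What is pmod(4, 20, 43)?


pmod(4, 20, 43): e is even, compute pmod(4, 10, 43)
  pmod(4, 10, 43): e is even, compute pmod(4, 5, 43)
    pmod(4, 5, 43): e is odd, compute pmod(4, 4, 43)
      pmod(4, 4, 43): e is even, compute pmod(4, 2, 43)
        pmod(4, 2, 43): e is even, compute pmod(4, 1, 43)
          pmod(4, 1, 43): e is odd, compute pmod(4, 0, 43)
          pmod(4, 0, 43) = 1
          (4 * 1) % 43 = 4
        half=4, (4*4) % 43 = 16
      half=16, (16*16) % 43 = 41
    (4 * 41) % 43 = 35
  half=35, (35*35) % 43 = 21
half=21, (21*21) % 43 = 11

11


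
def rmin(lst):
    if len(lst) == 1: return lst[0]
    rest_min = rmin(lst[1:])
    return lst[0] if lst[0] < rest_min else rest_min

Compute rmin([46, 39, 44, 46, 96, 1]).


rmin([46, 39, 44, 46, 96, 1]): compare 46 with rmin([39, 44, 46, 96, 1])
rmin([39, 44, 46, 96, 1]): compare 39 with rmin([44, 46, 96, 1])
rmin([44, 46, 96, 1]): compare 44 with rmin([46, 96, 1])
rmin([46, 96, 1]): compare 46 with rmin([96, 1])
rmin([96, 1]): compare 96 with rmin([1])
rmin([1]) = 1  (base case)
Compare 96 with 1 -> 1
Compare 46 with 1 -> 1
Compare 44 with 1 -> 1
Compare 39 with 1 -> 1
Compare 46 with 1 -> 1

1


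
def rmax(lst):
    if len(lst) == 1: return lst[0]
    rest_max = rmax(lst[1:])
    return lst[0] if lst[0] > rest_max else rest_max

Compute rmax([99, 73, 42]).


rmax([99, 73, 42]): compare 99 with rmax([73, 42])
rmax([73, 42]): compare 73 with rmax([42])
rmax([42]) = 42  (base case)
Compare 73 with 42 -> 73
Compare 99 with 73 -> 99

99


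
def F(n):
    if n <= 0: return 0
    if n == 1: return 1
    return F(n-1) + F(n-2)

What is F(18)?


Computing F(18) bottom-up:
F(0) = 0
F(1) = 1
F(2) = F(1) + F(0) = 1 + 0 = 1
F(3) = F(2) + F(1) = 1 + 1 = 2
F(4) = F(3) + F(2) = 2 + 1 = 3
F(5) = F(4) + F(3) = 3 + 2 = 5
F(6) = F(5) + F(4) = 5 + 3 = 8
F(7) = F(6) + F(5) = 8 + 5 = 13
F(8) = F(7) + F(6) = 13 + 8 = 21
F(9) = F(8) + F(7) = 21 + 13 = 34
F(10) = F(9) + F(8) = 34 + 21 = 55
F(11) = F(10) + F(9) = 55 + 34 = 89
F(12) = F(11) + F(10) = 89 + 55 = 144
F(13) = F(12) + F(11) = 144 + 89 = 233
F(14) = F(13) + F(12) = 233 + 144 = 377
F(15) = F(14) + F(13) = 377 + 233 = 610
F(16) = F(15) + F(14) = 610 + 377 = 987
F(17) = F(16) + F(15) = 987 + 610 = 1597
F(18) = F(17) + F(16) = 1597 + 987 = 2584

2584
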